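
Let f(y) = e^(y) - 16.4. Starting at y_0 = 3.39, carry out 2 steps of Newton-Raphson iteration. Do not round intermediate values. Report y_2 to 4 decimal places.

Newton update: y ← y − f(y)/f'(y).
f'(y) = e^(y)
y_0 = 3.390000: f = 13.265952, f' = 29.665952 → y_1 = 3.390000 - (13.265952)/(29.665952) = 2.942822
y_1 = 2.942822: f = 2.569308, f' = 18.969308 → y_2 = 2.942822 - (2.569308)/(18.969308) = 2.807377

2.8074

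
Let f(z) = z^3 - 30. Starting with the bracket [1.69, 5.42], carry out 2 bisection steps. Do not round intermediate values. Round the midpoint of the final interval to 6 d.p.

f(1.690000) = -25.173191, f(5.420000) = 129.220088 (opposite signs)
step 1: m = 3.555000, f(m) = 14.928179 > 0 → root in [1.690000, 3.555000]
step 2: m = 2.622500, f(m) = -11.963740 < 0 → root in [2.622500, 3.555000]
Midpoint of [2.622500, 3.555000] = 3.088750

3.088750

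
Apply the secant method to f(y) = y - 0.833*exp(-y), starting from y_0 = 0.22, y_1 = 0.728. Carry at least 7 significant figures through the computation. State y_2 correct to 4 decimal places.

f(y_0) = -0.448498, f(y_1) = 0.325766
y_2 = 0.728000 - (0.325766)·(0.728000 - 0.220000)/(0.325766 - (-0.448498)) = 0.514263; f(y_2) = 0.016178

0.5143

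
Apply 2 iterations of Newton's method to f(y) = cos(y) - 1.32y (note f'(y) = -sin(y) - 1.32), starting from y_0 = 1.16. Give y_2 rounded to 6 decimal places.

Newton update: y ← y − f(y)/f'(y).
y_0 = 1.160000: f = -1.131860, f' = -2.236803 → y_1 = 1.160000 - (-1.131860)/(-2.236803) = 0.653983
y_1 = 0.653983: f = -0.069590, f' = -1.928352 → y_2 = 0.653983 - (-0.069590)/(-1.928352) = 0.617895

0.617895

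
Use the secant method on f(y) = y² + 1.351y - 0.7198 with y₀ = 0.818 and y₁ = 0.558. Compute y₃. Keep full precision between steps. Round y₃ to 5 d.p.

f(y_0) = 1.054442, f(y_1) = 0.345422
y_2 = 0.558000 - (0.345422)·(0.558000 - 0.818000)/(0.345422 - (1.054442)) = 0.431333; f(y_2) = 0.048978
y_3 = 0.431333 - (0.048978)·(0.431333 - 0.558000)/(0.048978 - (0.345422)) = 0.410405; f(y_3) = 0.003089

0.41040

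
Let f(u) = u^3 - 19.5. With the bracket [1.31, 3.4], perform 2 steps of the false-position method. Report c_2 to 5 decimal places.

False-position update: c = (a·f(b) − b·f(a))/(f(b) − f(a)); replace the endpoint whose sign matches f(c).
f(1.310000) = -17.251909, f(3.400000) = 19.804000
step 1: c = 2.283029, f(c) = -7.600341 < 0 → new bracket [2.283029, 3.400000]
step 2: c = 2.592811, f(c) = -2.069392 < 0 → new bracket [2.592811, 3.400000]

2.59281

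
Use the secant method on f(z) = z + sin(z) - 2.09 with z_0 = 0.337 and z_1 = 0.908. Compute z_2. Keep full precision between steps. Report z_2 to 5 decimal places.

f(z_0) = -1.422343, f(z_1) = -0.393725
z_2 = 0.908000 - (-0.393725)·(0.908000 - 0.337000)/(-0.393725 - (-1.422343)) = 1.126562; f(z_2) = -0.060497

1.12656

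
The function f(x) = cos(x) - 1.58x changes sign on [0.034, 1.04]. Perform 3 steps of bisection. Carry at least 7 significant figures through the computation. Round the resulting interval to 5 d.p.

[0.53700, 0.66275]

f(0.034000) = 0.945702, f(1.040000) = -1.136980 (opposite signs)
step 1: m = 0.537000, f(m) = 0.010787 > 0 → root in [0.537000, 1.040000]
step 2: m = 0.788500, f(m) = -0.540920 < 0 → root in [0.537000, 0.788500]
step 3: m = 0.662750, f(m) = -0.258842 < 0 → root in [0.537000, 0.662750]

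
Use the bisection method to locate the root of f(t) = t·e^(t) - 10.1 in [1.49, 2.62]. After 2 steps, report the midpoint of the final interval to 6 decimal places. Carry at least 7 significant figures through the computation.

1.631250

f(1.490000) = -3.488728, f(2.620000) = 25.887596 (opposite signs)
step 1: m = 2.055000, f(m) = 5.943052 > 0 → root in [1.490000, 2.055000]
step 2: m = 1.772500, f(m) = 0.332135 > 0 → root in [1.490000, 1.772500]
Midpoint of [1.490000, 1.772500] = 1.631250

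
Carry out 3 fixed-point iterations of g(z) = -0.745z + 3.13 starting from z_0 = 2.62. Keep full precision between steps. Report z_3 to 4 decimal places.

1.4520

z_1 = g(2.620000) = 1.178100
z_2 = g(1.178100) = 2.252315
z_3 = g(2.252315) = 1.452025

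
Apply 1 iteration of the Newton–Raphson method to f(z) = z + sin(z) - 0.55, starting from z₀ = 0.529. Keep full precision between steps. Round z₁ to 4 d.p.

f'(z) = 1 + cos(z)
z_0 = 0.529000: f = 0.483670, f' = 1.863312 → z_1 = 0.529000 - (0.483670)/(1.863312) = 0.269424

0.2694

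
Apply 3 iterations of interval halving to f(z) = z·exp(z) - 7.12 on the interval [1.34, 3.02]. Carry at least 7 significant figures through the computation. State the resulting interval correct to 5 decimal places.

f(1.340000) = -2.002482, f(3.020000) = 54.763701 (opposite signs)
step 1: m = 2.180000, f(m) = 12.164948 > 0 → root in [1.340000, 2.180000]
step 2: m = 1.760000, f(m) = 3.109890 > 0 → root in [1.340000, 1.760000]
step 3: m = 1.550000, f(m) = 0.182779 > 0 → root in [1.340000, 1.550000]

[1.34000, 1.55000]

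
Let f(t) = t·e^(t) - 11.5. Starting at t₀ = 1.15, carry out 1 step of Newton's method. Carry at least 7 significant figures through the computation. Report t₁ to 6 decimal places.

2.308755

f'(t) = (t + 1)·e^(t)
t_0 = 1.150000: f = -7.868078, f' = 6.790115 → t_1 = 1.150000 - (-7.868078)/(6.790115) = 2.308755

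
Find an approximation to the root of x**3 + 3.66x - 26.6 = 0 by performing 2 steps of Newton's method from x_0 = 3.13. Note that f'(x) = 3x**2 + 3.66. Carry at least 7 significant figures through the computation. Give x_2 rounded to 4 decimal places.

2.5814

x_0 = 3.130000: f = 15.520097, f' = 33.050700 → x_1 = 3.130000 - (15.520097)/(33.050700) = 2.660415
x_1 = 2.660415: f = 1.967037, f' = 24.893432 → x_2 = 2.660415 - (1.967037)/(24.893432) = 2.581397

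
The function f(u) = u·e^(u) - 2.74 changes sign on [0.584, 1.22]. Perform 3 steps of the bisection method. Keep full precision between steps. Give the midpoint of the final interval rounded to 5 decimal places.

1.02125

f(0.584000) = -1.692773, f(1.220000) = 1.392369 (opposite signs)
step 1: m = 0.902000, f(m) = -0.516996 < 0 → root in [0.902000, 1.220000]
step 2: m = 1.061000, f(m) = 0.325504 > 0 → root in [0.902000, 1.061000]
step 3: m = 0.981500, f(m) = -0.120911 < 0 → root in [0.981500, 1.061000]
Midpoint of [0.981500, 1.061000] = 1.021250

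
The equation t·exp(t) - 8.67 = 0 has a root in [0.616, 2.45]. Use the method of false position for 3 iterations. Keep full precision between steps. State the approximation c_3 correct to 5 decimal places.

False-position update: c = (a·f(b) − b·f(a))/(f(b) − f(a)); replace the endpoint whose sign matches f(c).
f(0.616000) = -7.529472, f(2.450000) = 19.721449
step 1: c = 1.122737, f(c) = -5.219544 < 0 → new bracket [1.122737, 2.450000]
step 2: c = 1.400501, f(c) = -2.987843 < 0 → new bracket [1.400501, 2.450000]
step 3: c = 1.538583, f(c) = -1.503307 < 0 → new bracket [1.538583, 2.450000]

1.53858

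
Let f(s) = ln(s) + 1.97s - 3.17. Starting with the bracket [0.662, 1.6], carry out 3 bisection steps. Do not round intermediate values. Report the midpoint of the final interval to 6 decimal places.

1.424125

f(0.662000) = -2.278350, f(1.600000) = 0.452004 (opposite signs)
step 1: m = 1.131000, f(m) = -0.818828 < 0 → root in [1.131000, 1.600000]
step 2: m = 1.365500, f(m) = -0.168444 < 0 → root in [1.365500, 1.600000]
step 3: m = 1.482750, f(m) = 0.144916 > 0 → root in [1.365500, 1.482750]
Midpoint of [1.365500, 1.482750] = 1.424125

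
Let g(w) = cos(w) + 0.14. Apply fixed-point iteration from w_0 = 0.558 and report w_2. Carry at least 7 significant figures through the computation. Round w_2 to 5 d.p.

w_1 = g(0.558000) = 0.988316
w_2 = g(0.988316) = 0.690097

0.69010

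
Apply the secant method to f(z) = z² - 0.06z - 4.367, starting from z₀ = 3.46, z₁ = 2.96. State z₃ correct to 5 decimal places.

f(z_0) = 7.397000, f(z_1) = 4.217000
z_2 = 2.960000 - (4.217000)·(2.960000 - 3.460000)/(4.217000 - (7.397000)) = 2.296950; f(z_2) = 0.771161
z_3 = 2.296950 - (0.771161)·(2.296950 - 2.960000)/(0.771161 - (4.217000)) = 2.148562; f(z_3) = 0.120407

2.14856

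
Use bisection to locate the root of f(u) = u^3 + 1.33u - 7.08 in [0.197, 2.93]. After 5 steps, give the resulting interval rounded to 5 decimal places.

f(0.197000) = -6.810345, f(2.930000) = 21.970657 (opposite signs)
step 1: m = 1.563500, f(m) = -1.178519 < 0 → root in [1.563500, 2.930000]
step 2: m = 2.246750, f(m) = 7.249514 > 0 → root in [1.563500, 2.246750]
step 3: m = 1.905125, f(m) = 2.368470 > 0 → root in [1.563500, 1.905125]
step 4: m = 1.734313, f(m) = 0.443170 > 0 → root in [1.563500, 1.734313]
step 5: m = 1.648906, f(m) = -0.403757 < 0 → root in [1.648906, 1.734313]

[1.64891, 1.73431]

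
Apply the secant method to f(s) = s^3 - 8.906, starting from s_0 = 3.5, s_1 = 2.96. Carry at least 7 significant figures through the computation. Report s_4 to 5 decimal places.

f(s_0) = 33.969000, f(s_1) = 17.028336
s_2 = 2.960000 - (17.028336)·(2.960000 - 3.500000)/(17.028336 - (33.969000)) = 2.417205; f(s_2) = 5.217445
s_3 = 2.417205 - (5.217445)·(2.417205 - 2.960000)/(5.217445 - (17.028336)) = 2.177427; f(s_3) = 1.417585
s_4 = 2.177427 - (1.417585)·(2.177427 - 2.417205)/(1.417585 - (5.217445)) = 2.087974; f(s_4) = 0.196806

2.08797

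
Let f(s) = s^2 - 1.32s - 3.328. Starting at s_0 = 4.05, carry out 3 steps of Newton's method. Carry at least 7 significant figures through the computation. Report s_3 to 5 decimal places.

2.60012

Newton update: s ← s − f(s)/f'(s).
f'(s) = 2s - 1.32
s_0 = 4.050000: f = 7.728500, f' = 6.780000 → s_1 = 4.050000 - (7.728500)/(6.780000) = 2.910103
s_1 = 2.910103: f = 1.299365, f' = 4.500206 → s_2 = 2.910103 - (1.299365)/(4.500206) = 2.621369
s_2 = 2.621369: f = 0.083368, f' = 3.922738 → s_3 = 2.621369 - (0.083368)/(3.922738) = 2.600116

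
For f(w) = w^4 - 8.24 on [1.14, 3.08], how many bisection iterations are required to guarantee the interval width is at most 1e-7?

25

Initial width b − a = 3.08 − 1.14 = 1.940000.
After n steps the width is (b−a)/2^n; need (b−a)/2^n ≤ 1e-7.
So n ≥ log₂(1.940000/1e-7) = log₂(19400000.0000) ≈ 24.2096.
Hence n = 25.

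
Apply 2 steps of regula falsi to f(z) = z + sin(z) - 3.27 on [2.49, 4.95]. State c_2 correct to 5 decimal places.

f(2.490000) = -0.173546, f(4.950000) = 0.708097
step 1: c = 2.974237, f(c) = -0.129187 < 0 → new bracket [2.974237, 4.950000]
step 2: c = 3.279084, f(c) = -0.127975 < 0 → new bracket [3.279084, 4.950000]

3.27908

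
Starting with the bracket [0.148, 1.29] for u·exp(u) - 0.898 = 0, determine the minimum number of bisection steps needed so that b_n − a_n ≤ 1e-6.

Initial width b − a = 1.29 − 0.148 = 1.142000.
After n steps the width is (b−a)/2^n; need (b−a)/2^n ≤ 1e-6.
So n ≥ log₂(1.142000/1e-6) = log₂(1142000.0000) ≈ 20.1231.
Hence n = 21.

21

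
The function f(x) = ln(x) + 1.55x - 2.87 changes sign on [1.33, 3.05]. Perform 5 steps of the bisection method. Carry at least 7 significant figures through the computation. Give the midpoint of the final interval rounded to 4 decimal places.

f(1.330000) = -0.523321, f(3.050000) = 2.972642 (opposite signs)
step 1: m = 2.190000, f(m) = 1.308402 > 0 → root in [1.330000, 2.190000]
step 2: m = 1.760000, f(m) = 0.423314 > 0 → root in [1.330000, 1.760000]
step 3: m = 1.545000, f(m) = -0.040226 < 0 → root in [1.545000, 1.760000]
step 4: m = 1.652500, f(m) = 0.193664 > 0 → root in [1.545000, 1.652500]
step 5: m = 1.598750, f(m) = 0.077285 > 0 → root in [1.545000, 1.598750]
Midpoint of [1.545000, 1.598750] = 1.571875

1.5719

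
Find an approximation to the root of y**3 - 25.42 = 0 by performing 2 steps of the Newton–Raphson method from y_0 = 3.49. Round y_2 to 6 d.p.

f'(y) = 3y**2
y_0 = 3.490000: f = 17.088549, f' = 36.540300 → y_1 = 3.490000 - (17.088549)/(36.540300) = 3.022337
y_1 = 3.022337: f = 2.187599, f' = 27.403561 → y_2 = 3.022337 - (2.187599)/(27.403561) = 2.942508

2.942508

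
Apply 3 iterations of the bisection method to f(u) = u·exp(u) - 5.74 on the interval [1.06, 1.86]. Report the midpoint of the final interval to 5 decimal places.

1.41000

f(1.060000) = -2.680447, f(1.860000) = 6.208150 (opposite signs)
step 1: m = 1.460000, f(m) = 0.546701 > 0 → root in [1.060000, 1.460000]
step 2: m = 1.260000, f(m) = -1.297969 < 0 → root in [1.260000, 1.460000]
step 3: m = 1.360000, f(m) = -0.441177 < 0 → root in [1.360000, 1.460000]
Midpoint of [1.360000, 1.460000] = 1.410000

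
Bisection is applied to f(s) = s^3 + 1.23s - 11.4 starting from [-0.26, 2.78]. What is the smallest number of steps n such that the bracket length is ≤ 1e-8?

29

Initial width b − a = 2.78 − -0.26 = 3.040000.
After n steps the width is (b−a)/2^n; need (b−a)/2^n ≤ 1e-8.
So n ≥ log₂(3.040000/1e-8) = log₂(304000000.0000) ≈ 28.1795.
Hence n = 29.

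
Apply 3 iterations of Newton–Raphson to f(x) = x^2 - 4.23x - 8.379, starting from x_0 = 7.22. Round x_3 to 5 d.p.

Newton update: x ← x − f(x)/f'(x).
f'(x) = 2x - 4.23
x_0 = 7.220000: f = 13.208800, f' = 10.210000 → x_1 = 7.220000 - (13.208800)/(10.210000) = 5.926288
x_1 = 5.926288: f = 1.673691, f' = 7.622576 → x_2 = 5.926288 - (1.673691)/(7.622576) = 5.706718
x_2 = 5.706718: f = 0.048211, f' = 7.183435 → x_3 = 5.706718 - (0.048211)/(7.183435) = 5.700006

5.70001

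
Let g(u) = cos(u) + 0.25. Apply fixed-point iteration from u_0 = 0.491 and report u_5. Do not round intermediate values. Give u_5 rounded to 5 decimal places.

u_1 = g(0.491000) = 1.131862
u_2 = g(1.131862) = 0.674975
u_3 = g(0.674975) = 1.030722
u_4 = g(1.030722) = 0.764199
u_5 = g(0.764199) = 0.971937

0.97194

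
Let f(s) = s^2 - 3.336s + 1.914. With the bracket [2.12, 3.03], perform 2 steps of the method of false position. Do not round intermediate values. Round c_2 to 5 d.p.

2.57733

f(2.120000) = -0.663920, f(3.030000) = 0.986820
step 1: c = 2.485998, f(c) = -0.199104 < 0 → new bracket [2.485998, 3.030000]
step 2: c = 2.577330, f(c) = -0.041343 < 0 → new bracket [2.577330, 3.030000]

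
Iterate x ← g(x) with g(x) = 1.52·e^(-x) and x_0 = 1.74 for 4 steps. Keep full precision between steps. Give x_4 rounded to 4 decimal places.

0.9457

x_1 = g(1.740000) = 0.266791
x_2 = g(0.266791) = 1.164066
x_3 = g(1.164066) = 0.474565
x_4 = g(0.474565) = 0.945676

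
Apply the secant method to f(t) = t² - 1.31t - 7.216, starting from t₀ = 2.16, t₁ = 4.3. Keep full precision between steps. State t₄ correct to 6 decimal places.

f(t_0) = -5.380000, f(t_1) = 5.641000
t_2 = 4.300000 - (5.641000)·(4.300000 - 2.160000)/(5.641000 - (-5.380000)) = 3.204660; f(t_2) = -1.144258
t_3 = 3.204660 - (-1.144258)·(3.204660 - 4.300000)/(-1.144258 - (5.641000)) = 3.389377; f(t_3) = -0.168207
t_4 = 3.389377 - (-0.168207)·(3.389377 - 3.204660)/(-0.168207 - (-1.144258)) = 3.421210; f(t_4) = 0.006893

3.421210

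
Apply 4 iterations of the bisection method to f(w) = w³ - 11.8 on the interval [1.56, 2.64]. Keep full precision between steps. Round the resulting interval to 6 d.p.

f(1.560000) = -8.003584, f(2.640000) = 6.599744 (opposite signs)
step 1: m = 2.100000, f(m) = -2.539000 < 0 → root in [2.100000, 2.640000]
step 2: m = 2.370000, f(m) = 1.512053 > 0 → root in [2.100000, 2.370000]
step 3: m = 2.235000, f(m) = -0.635672 < 0 → root in [2.235000, 2.370000]
step 4: m = 2.302500, f(m) = 0.406718 > 0 → root in [2.235000, 2.302500]

[2.235000, 2.302500]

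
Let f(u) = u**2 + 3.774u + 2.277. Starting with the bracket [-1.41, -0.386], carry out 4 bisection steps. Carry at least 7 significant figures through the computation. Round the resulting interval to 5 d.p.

f(-1.410000) = -1.056240, f(-0.386000) = 0.969232 (opposite signs)
step 1: m = -0.898000, f(m) = -0.305648 < 0 → root in [-0.898000, -0.386000]
step 2: m = -0.642000, f(m) = 0.266256 > 0 → root in [-0.898000, -0.642000]
step 3: m = -0.770000, f(m) = -0.036080 < 0 → root in [-0.770000, -0.642000]
step 4: m = -0.706000, f(m) = 0.110992 > 0 → root in [-0.770000, -0.706000]

[-0.77000, -0.70600]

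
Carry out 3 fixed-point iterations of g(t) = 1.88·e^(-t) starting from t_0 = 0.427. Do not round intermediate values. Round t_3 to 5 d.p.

t_1 = g(0.427000) = 1.226631
t_2 = g(1.226631) = 0.551364
t_3 = g(0.551364) = 1.083187

1.08319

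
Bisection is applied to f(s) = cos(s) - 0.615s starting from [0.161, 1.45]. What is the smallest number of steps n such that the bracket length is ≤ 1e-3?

Initial width b − a = 1.45 − 0.161 = 1.289000.
After n steps the width is (b−a)/2^n; need (b−a)/2^n ≤ 1e-3.
So n ≥ log₂(1.289000/1e-3) = log₂(1289.0000) ≈ 10.3320.
Hence n = 11.

11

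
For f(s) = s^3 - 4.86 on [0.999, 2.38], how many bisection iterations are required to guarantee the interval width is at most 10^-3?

11

Initial width b − a = 2.38 − 0.999 = 1.381000.
After n steps the width is (b−a)/2^n; need (b−a)/2^n ≤ 10^-3.
So n ≥ log₂(1.381000/10^-3) = log₂(1381.0000) ≈ 10.4315.
Hence n = 11.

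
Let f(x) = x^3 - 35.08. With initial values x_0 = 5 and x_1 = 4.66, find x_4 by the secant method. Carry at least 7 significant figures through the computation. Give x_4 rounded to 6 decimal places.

3.289870

f(x_0) = 89.920000, f(x_1) = 66.114696
x_2 = 4.660000 - (66.114696)·(4.660000 - 5.000000)/(66.114696 - (89.920000)) = 3.715715; f(x_2) = 16.221151
x_3 = 3.715715 - (16.221151)·(3.715715 - 4.660000)/(16.221151 - (66.114696)) = 3.408713; f(x_3) = 4.526952
x_4 = 3.408713 - (4.526952)·(3.408713 - 3.715715)/(4.526952 - (16.221151)) = 3.289870; f(x_4) = 0.527057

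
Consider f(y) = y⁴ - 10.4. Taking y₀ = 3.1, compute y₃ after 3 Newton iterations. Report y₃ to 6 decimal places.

f'(y) = 4y³
y_0 = 3.100000: f = 81.952100, f' = 119.164000 → y_1 = 3.100000 - (81.952100)/(119.164000) = 2.412275
y_1 = 2.412275: f = 23.461566, f' = 56.148773 → y_2 = 2.412275 - (23.461566)/(56.148773) = 1.994428
y_2 = 1.994428: f = 5.422447, f' = 31.733299 → y_3 = 1.994428 - (5.422447)/(31.733299) = 1.823553

1.823553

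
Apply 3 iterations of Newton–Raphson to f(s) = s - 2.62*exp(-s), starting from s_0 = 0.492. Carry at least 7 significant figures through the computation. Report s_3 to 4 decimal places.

f'(s) = 1 + 2.62*exp(-s)
s_0 = 0.492000: f = -1.109874, f' = 2.601874 → s_1 = 0.492000 - (-1.109874)/(2.601874) = 0.918567
s_1 = 0.918567: f = -0.127050, f' = 2.045617 → s_2 = 0.918567 - (-0.127050)/(2.045617) = 0.980675
s_2 = 0.980675: f = -0.001976, f' = 1.982651 → s_3 = 0.980675 - (-0.001976)/(1.982651) = 0.981672

0.9817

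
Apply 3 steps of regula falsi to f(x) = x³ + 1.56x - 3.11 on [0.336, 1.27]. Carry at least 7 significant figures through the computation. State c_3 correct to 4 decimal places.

False-position update: c = (a·f(b) − b·f(a))/(f(b) − f(a)); replace the endpoint whose sign matches f(c).
f(0.336000) = -2.547907, f(1.270000) = 0.919583
step 1: c = 1.022302, f(c) = -0.446800 < 0 → new bracket [1.022302, 1.270000]
step 2: c = 1.103298, f(c) = -0.045848 < 0 → new bracket [1.103298, 1.270000]
step 3: c = 1.111215, f(c) = -0.004380 < 0 → new bracket [1.111215, 1.270000]

1.1112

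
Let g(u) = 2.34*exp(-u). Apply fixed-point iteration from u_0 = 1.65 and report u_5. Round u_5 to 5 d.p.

0.58687

u_1 = g(1.650000) = 0.449397
u_2 = g(0.449397) = 1.492950
u_3 = g(1.492950) = 0.525818
u_4 = g(0.525818) = 1.383107
u_5 = g(1.383107) = 0.586868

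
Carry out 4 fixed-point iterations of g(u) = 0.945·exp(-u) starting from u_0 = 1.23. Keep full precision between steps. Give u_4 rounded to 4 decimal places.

u_1 = g(1.230000) = 0.276216
u_2 = g(0.276216) = 0.716923
u_3 = g(0.716923) = 0.461398
u_4 = g(0.461398) = 0.595729

0.5957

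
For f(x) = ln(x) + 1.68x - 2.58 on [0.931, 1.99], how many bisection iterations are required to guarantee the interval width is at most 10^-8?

27

Initial width b − a = 1.99 − 0.931 = 1.059000.
After n steps the width is (b−a)/2^n; need (b−a)/2^n ≤ 10^-8.
So n ≥ log₂(1.059000/10^-8) = log₂(105900000.0000) ≈ 26.6581.
Hence n = 27.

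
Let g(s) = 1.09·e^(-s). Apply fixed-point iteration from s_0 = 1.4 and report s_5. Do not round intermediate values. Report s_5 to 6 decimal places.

0.552958

s_1 = g(1.400000) = 0.268791
s_2 = g(0.268791) = 0.833091
s_3 = g(0.833091) = 0.473827
s_4 = g(0.473827) = 0.678650
s_5 = g(0.678650) = 0.552958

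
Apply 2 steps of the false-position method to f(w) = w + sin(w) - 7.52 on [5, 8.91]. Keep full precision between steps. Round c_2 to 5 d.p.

6.98515

f(5.000000) = -3.478924, f(8.910000) = 1.882342
step 1: c = 7.537198, f(c) = 0.967440 > 0 → new bracket [5.000000, 7.537198]
step 2: c = 6.985154, f(c) = 0.110877 > 0 → new bracket [5.000000, 6.985154]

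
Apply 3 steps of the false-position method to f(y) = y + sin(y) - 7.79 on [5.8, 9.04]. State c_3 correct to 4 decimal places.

7.0933

f(5.800000) = -2.454602, f(9.040000) = 1.625353
step 1: c = 7.749264, f(c) = 0.953786 > 0 → new bracket [5.800000, 7.749264]
step 2: c = 7.203792, f(c) = 0.209761 > 0 → new bracket [5.800000, 7.203792]
step 3: c = 7.093274, f(c) = 0.027622 > 0 → new bracket [5.800000, 7.093274]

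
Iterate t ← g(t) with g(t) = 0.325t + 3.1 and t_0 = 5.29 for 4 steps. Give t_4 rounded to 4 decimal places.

4.6004

t_1 = g(5.290000) = 4.819250
t_2 = g(4.819250) = 4.666256
t_3 = g(4.666256) = 4.616533
t_4 = g(4.616533) = 4.600373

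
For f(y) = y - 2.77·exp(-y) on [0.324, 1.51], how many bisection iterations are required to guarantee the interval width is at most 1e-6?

21

Initial width b − a = 1.51 − 0.324 = 1.186000.
After n steps the width is (b−a)/2^n; need (b−a)/2^n ≤ 1e-6.
So n ≥ log₂(1.186000/1e-6) = log₂(1186000.0000) ≈ 20.1777.
Hence n = 21.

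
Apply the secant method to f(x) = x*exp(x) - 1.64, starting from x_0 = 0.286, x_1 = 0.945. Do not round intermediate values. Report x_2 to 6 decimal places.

0.690700

f(x_0) = -1.259308, f(x_1) = 0.791309
x_2 = 0.945000 - (0.791309)·(0.945000 - 0.286000)/(0.791309 - (-1.259308)) = 0.690700; f(x_2) = -0.261978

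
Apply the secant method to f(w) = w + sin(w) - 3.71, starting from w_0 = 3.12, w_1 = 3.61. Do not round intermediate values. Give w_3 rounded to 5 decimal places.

4.12581

f(w_0) = -0.568409, f(w_1) = -0.551466
w_2 = 3.610000 - (-0.551466)·(3.610000 - 3.120000)/(-0.551466 - (-0.568409)) = 19.558408; f(w_2) = 16.499371
w_3 = 19.558408 - (16.499371)·(19.558408 - 3.610000)/(16.499371 - (-0.551466)) = 4.125811; f(w_3) = -0.417029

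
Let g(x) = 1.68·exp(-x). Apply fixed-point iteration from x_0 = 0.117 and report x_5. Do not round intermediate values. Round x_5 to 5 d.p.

x_1 = g(0.117000) = 1.494503
x_2 = g(1.494503) = 0.376925
x_3 = g(0.376925) = 1.152426
x_4 = g(1.152426) = 0.530661
x_5 = g(0.530661) = 0.988203

0.98820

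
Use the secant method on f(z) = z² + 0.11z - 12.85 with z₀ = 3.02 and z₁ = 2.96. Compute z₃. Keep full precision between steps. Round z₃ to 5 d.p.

Secant update: z_(k+1) = z_k − f(z_k)·(z_k − z_(k-1))/(f(z_k) − f(z_(k-1))).
f(z_0) = -3.397400, f(z_1) = -3.762800
z_2 = 2.960000 - (-3.762800)·(2.960000 - 3.020000)/(-3.762800 - (-3.397400)) = 3.577865; f(z_2) = 0.344686
z_3 = 3.577865 - (0.344686)·(3.577865 - 2.960000)/(0.344686 - (-3.762800)) = 3.526016; f(z_3) = -0.029347

3.52602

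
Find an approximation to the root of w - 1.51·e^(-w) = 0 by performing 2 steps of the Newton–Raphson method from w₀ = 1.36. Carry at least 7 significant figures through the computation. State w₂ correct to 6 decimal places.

f'(w) = 1 + 1.51·e^(-w)
w_0 = 1.360000: f = 0.972442, f' = 1.387558 → w_1 = 1.360000 - (0.972442)/(1.387558) = 0.659170
w_1 = 0.659170: f = -0.121924, f' = 1.781094 → w_2 = 0.659170 - (-0.121924)/(1.781094) = 0.727624

0.727624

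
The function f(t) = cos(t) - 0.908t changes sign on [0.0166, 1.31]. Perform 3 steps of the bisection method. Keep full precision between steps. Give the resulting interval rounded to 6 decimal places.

[0.663300, 0.824975]

f(0.016600) = 0.984789, f(1.310000) = -0.931630 (opposite signs)
step 1: m = 0.663300, f(m) = 0.185688 > 0 → root in [0.663300, 1.310000]
step 2: m = 0.986650, f(m) = -0.344391 < 0 → root in [0.663300, 0.986650]
step 3: m = 0.824975, f(m) = -0.070502 < 0 → root in [0.663300, 0.824975]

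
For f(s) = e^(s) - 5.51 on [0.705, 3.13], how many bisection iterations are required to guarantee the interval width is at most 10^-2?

Initial width b − a = 3.13 − 0.705 = 2.425000.
After n steps the width is (b−a)/2^n; need (b−a)/2^n ≤ 10^-2.
So n ≥ log₂(2.425000/10^-2) = log₂(242.5000) ≈ 7.9218.
Hence n = 8.

8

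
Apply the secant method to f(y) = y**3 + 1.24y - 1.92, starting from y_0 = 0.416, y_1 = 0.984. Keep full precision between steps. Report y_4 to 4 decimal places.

0.9202

f(y_0) = -1.332169, f(y_1) = 0.252924
y_2 = 0.984000 - (0.252924)·(0.984000 - 0.416000)/(0.252924 - (-1.332169)) = 0.893368; f(y_2) = -0.099222
y_3 = 0.893368 - (-0.099222)·(0.893368 - 0.984000)/(-0.099222 - (0.252924)) = 0.918905; f(y_3) = -0.004648
y_4 = 0.918905 - (-0.004648)·(0.918905 - 0.893368)/(-0.004648 - (-0.099222)) = 0.920160; f(y_4) = 0.000092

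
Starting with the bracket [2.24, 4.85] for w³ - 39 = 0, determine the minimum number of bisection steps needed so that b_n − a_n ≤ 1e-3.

Initial width b − a = 4.85 − 2.24 = 2.610000.
After n steps the width is (b−a)/2^n; need (b−a)/2^n ≤ 1e-3.
So n ≥ log₂(2.610000/1e-3) = log₂(2610.0000) ≈ 11.3498.
Hence n = 12.

12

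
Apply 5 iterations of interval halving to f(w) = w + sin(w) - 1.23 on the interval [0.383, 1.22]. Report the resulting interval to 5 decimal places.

f(0.383000) = -0.473295, f(1.220000) = 0.929099 (opposite signs)
step 1: m = 0.801500, f(m) = 0.289900 > 0 → root in [0.383000, 0.801500]
step 2: m = 0.592250, f(m) = -0.079521 < 0 → root in [0.592250, 0.801500]
step 3: m = 0.696875, f(m) = 0.108699 > 0 → root in [0.592250, 0.696875]
step 4: m = 0.644562, f(m) = 0.015411 > 0 → root in [0.592250, 0.644562]
step 5: m = 0.618406, f(m) = -0.031856 < 0 → root in [0.618406, 0.644562]

[0.61841, 0.64456]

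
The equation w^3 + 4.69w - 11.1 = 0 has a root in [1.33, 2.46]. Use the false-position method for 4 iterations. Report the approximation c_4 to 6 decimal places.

1.557100

False-position update: c = (a·f(b) − b·f(a))/(f(b) − f(a)); replace the endpoint whose sign matches f(c).
f(1.330000) = -2.509663, f(2.460000) = 15.324336
step 1: c = 1.489018, f(c) = -0.815098 < 0 → new bracket [1.489018, 2.460000]
step 2: c = 1.538056, f(c) = -0.248072 < 0 → new bracket [1.538056, 2.460000]
step 3: c = 1.552742, f(c) = -0.073963 < 0 → new bracket [1.552742, 2.460000]
step 4: c = 1.557100, f(c) = -0.021916 < 0 → new bracket [1.557100, 2.460000]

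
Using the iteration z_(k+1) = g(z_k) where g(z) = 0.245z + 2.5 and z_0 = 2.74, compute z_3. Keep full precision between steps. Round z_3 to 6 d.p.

z_1 = g(2.740000) = 3.171300
z_2 = g(3.171300) = 3.276968
z_3 = g(3.276968) = 3.302857

3.302857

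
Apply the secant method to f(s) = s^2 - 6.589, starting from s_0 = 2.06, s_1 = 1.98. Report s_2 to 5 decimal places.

2.64054

f(s_0) = -2.345400, f(s_1) = -2.668600
s_2 = 1.980000 - (-2.668600)·(1.980000 - 2.060000)/(-2.668600 - (-2.345400)) = 2.640545; f(s_2) = 0.383476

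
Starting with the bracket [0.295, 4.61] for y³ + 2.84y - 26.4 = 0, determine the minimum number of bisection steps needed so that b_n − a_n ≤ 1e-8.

29

Initial width b − a = 4.61 − 0.295 = 4.315000.
After n steps the width is (b−a)/2^n; need (b−a)/2^n ≤ 1e-8.
So n ≥ log₂(4.315000/1e-8) = log₂(431500000.0000) ≈ 28.6848.
Hence n = 29.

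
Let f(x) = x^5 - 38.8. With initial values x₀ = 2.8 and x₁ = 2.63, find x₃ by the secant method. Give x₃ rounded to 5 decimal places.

f(x_0) = 133.303680, f(x_1) = 87.028420
x_2 = 2.630000 - (87.028420)·(2.630000 - 2.800000)/(87.028420 - (133.303680)) = 2.310286; f(x_2) = 27.015636
x_3 = 2.310286 - (27.015636)·(2.310286 - 2.630000)/(27.015636 - (87.028420)) = 2.166363; f(x_3) = 8.915089

2.16636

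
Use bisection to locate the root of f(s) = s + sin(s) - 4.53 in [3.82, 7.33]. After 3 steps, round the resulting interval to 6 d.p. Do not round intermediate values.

f(3.820000) = -1.337554, f(7.330000) = 3.665834 (opposite signs)
step 1: m = 5.575000, f(m) = 0.394543 > 0 → root in [3.820000, 5.575000]
step 2: m = 4.697500, f(m) = -0.832389 < 0 → root in [4.697500, 5.575000]
step 3: m = 5.136250, f(m) = -0.305258 < 0 → root in [5.136250, 5.575000]

[5.136250, 5.575000]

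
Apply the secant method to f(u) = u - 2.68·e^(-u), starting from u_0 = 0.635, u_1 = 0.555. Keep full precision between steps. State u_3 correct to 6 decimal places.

0.988278

Secant update: u_(k+1) = u_k − f(u_k)·(u_k − u_(k-1))/(f(u_k) − f(u_(k-1))).
f(u_0) = -0.785227, f(u_1) = -0.983514
u_2 = 0.555000 - (-0.983514)·(0.555000 - 0.635000)/(-0.983514 - (-0.785227)) = 0.951805; f(u_2) = -0.082792
u_3 = 0.951805 - (-0.082792)·(0.951805 - 0.555000)/(-0.082792 - (-0.983514)) = 0.988278; f(u_3) = -0.009263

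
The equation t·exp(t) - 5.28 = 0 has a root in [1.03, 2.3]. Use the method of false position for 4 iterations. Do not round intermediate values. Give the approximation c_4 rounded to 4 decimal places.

1.3332

f(1.030000) = -2.394902, f(2.300000) = 17.660620
step 1: c = 1.181655, f(c) = -1.428081 < 0 → new bracket [1.181655, 2.300000]
step 2: c = 1.265322, f(c) = -0.795404 < 0 → new bracket [1.265322, 2.300000]
step 3: c = 1.309914, f(c) = -0.425652 < 0 → new bracket [1.309914, 2.300000]
step 4: c = 1.333215, f(c) = -0.222825 < 0 → new bracket [1.333215, 2.300000]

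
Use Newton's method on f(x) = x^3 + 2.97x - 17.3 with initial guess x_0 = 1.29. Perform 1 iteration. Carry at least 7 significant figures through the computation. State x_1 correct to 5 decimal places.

f'(x) = 3x^2 + 2.97
x_0 = 1.290000: f = -11.322011, f' = 7.962300 → x_1 = 1.290000 - (-11.322011)/(7.962300) = 2.711952

2.71195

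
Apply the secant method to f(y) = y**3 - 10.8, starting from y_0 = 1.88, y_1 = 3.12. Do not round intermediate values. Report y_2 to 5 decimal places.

2.09717

f(y_0) = -4.155328, f(y_1) = 19.571328
y_2 = 3.120000 - (19.571328)·(3.120000 - 1.880000)/(19.571328 - (-4.155328)) = 2.097165; f(y_2) = -1.576452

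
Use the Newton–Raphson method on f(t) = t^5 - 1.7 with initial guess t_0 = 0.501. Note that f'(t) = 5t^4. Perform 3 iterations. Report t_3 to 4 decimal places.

t_0 = 0.501000: f = -1.668436, f' = 0.315008 → t_1 = 0.501000 - (-1.668436)/(0.315008) = 5.797497
t_1 = 5.797497: f = 6547.715794, f' = 5648.485972 → t_2 = 5.797497 - (6547.715794)/(5648.485972) = 4.638298
t_2 = 4.638298: f = 2145.108978, f' = 2314.220448 → t_3 = 4.638298 - (2145.108978)/(2314.220448) = 3.711373

3.7114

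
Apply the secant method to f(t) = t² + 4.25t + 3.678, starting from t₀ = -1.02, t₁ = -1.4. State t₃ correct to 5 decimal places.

-1.20747

f(t_0) = 0.383400, f(t_1) = -0.312000
t_2 = -1.400000 - (-0.312000)·(-1.400000 - -1.020000)/(-0.312000 - (0.383400)) = -1.229508; f(t_2) = -0.035719
t_3 = -1.229508 - (-0.035719)·(-1.229508 - -1.400000)/(-0.035719 - (-0.312000)) = -1.207466; f(t_3) = 0.004244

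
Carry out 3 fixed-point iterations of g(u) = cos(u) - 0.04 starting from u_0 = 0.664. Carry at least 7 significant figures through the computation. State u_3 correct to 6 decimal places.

u_1 = g(0.664000) = 0.747533
u_2 = g(0.747533) = 0.693368
u_3 = g(0.693368) = 0.729098

0.729098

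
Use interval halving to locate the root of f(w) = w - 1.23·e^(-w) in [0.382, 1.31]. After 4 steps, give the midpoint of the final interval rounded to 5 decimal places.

0.64300

f(0.382000) = -0.457469, f(1.310000) = 0.978121 (opposite signs)
step 1: m = 0.846000, f(m) = 0.318173 > 0 → root in [0.382000, 0.846000]
step 2: m = 0.614000, f(m) = -0.051654 < 0 → root in [0.614000, 0.846000]
step 3: m = 0.730000, f(m) = 0.137252 > 0 → root in [0.614000, 0.730000]
step 4: m = 0.672000, f(m) = 0.043856 > 0 → root in [0.614000, 0.672000]
Midpoint of [0.614000, 0.672000] = 0.643000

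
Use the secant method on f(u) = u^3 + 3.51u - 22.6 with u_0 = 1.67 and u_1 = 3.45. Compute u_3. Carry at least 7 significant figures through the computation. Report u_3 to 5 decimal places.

f(u_0) = -12.080837, f(u_1) = 30.573125
u_2 = 3.450000 - (30.573125)·(3.450000 - 1.670000)/(30.573125 - (-12.080837)) = 2.174148; f(u_2) = -4.691726
u_3 = 2.174148 - (-4.691726)·(2.174148 - 3.450000)/(-4.691726 - (30.573125)) = 2.343890; f(u_3) = -1.496031

2.34389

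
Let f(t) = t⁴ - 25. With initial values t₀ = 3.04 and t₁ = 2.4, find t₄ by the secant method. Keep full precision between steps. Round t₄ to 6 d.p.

f(t_0) = 60.407171, f(t_1) = 8.177600
t_2 = 2.400000 - (8.177600)·(2.400000 - 3.040000)/(8.177600 - (60.407171)) = 2.299795; f(t_2) = 2.974125
t_3 = 2.299795 - (2.974125)·(2.299795 - 2.400000)/(2.974125 - (8.177600)) = 2.242521; f(t_3) = 0.289855
t_4 = 2.242521 - (0.289855)·(2.242521 - 2.299795)/(0.289855 - (2.974125)) = 2.236337; f(t_4) = 0.012023

2.236337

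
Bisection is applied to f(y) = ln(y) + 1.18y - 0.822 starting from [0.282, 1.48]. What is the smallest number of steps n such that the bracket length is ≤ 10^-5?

17

Initial width b − a = 1.48 − 0.282 = 1.198000.
After n steps the width is (b−a)/2^n; need (b−a)/2^n ≤ 10^-5.
So n ≥ log₂(1.198000/10^-5) = log₂(119800.0000) ≈ 16.8703.
Hence n = 17.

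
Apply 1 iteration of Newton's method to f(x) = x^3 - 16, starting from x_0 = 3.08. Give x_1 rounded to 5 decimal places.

Newton update: x ← x − f(x)/f'(x).
f'(x) = 3x^2
x_0 = 3.080000: f = 13.218112, f' = 28.459200 → x_1 = 3.080000 - (13.218112)/(28.459200) = 2.615542

2.61554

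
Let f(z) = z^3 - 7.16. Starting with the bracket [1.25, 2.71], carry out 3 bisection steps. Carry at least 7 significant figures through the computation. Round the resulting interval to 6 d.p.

f(1.250000) = -5.206875, f(2.710000) = 12.742511 (opposite signs)
step 1: m = 1.980000, f(m) = 0.602392 > 0 → root in [1.250000, 1.980000]
step 2: m = 1.615000, f(m) = -2.947717 < 0 → root in [1.615000, 1.980000]
step 3: m = 1.797500, f(m) = -1.352266 < 0 → root in [1.797500, 1.980000]

[1.797500, 1.980000]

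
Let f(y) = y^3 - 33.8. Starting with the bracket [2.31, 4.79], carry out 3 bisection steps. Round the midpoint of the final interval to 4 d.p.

3.0850

f(2.310000) = -21.473609, f(4.790000) = 76.102239 (opposite signs)
step 1: m = 3.550000, f(m) = 10.938875 > 0 → root in [2.310000, 3.550000]
step 2: m = 2.930000, f(m) = -8.646243 < 0 → root in [2.930000, 3.550000]
step 3: m = 3.240000, f(m) = 0.212224 > 0 → root in [2.930000, 3.240000]
Midpoint of [2.930000, 3.240000] = 3.085000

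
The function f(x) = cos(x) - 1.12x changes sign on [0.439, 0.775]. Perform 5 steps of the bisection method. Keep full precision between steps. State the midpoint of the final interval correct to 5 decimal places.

f(0.439000) = 0.413497, f(0.775000) = -0.153579 (opposite signs)
step 1: m = 0.607000, f(m) = 0.141523 > 0 → root in [0.607000, 0.775000]
step 2: m = 0.691000, f(m) = -0.003311 < 0 → root in [0.607000, 0.691000]
step 3: m = 0.649000, f(m) = 0.069809 > 0 → root in [0.649000, 0.691000]
step 4: m = 0.670000, f(m) = 0.033422 > 0 → root in [0.670000, 0.691000]
step 5: m = 0.680500, f(m) = 0.015098 > 0 → root in [0.680500, 0.691000]
Midpoint of [0.680500, 0.691000] = 0.685750

0.68575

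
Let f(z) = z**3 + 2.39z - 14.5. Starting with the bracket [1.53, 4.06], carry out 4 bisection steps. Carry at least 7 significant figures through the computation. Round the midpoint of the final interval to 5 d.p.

2.08344

f(1.530000) = -7.261723, f(4.060000) = 62.126816 (opposite signs)
step 1: m = 2.795000, f(m) = 14.014660 > 0 → root in [1.530000, 2.795000]
step 2: m = 2.162500, f(m) = 0.781104 > 0 → root in [1.530000, 2.162500]
step 3: m = 1.846250, f(m) = -3.794263 < 0 → root in [1.846250, 2.162500]
step 4: m = 2.004375, f(m) = -1.656929 < 0 → root in [2.004375, 2.162500]
Midpoint of [2.004375, 2.162500] = 2.083438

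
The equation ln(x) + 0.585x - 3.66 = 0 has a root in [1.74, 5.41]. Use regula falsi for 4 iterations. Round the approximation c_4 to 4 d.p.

3.9211

f(1.740000) = -2.088215, f(5.410000) = 1.193099
step 1: c = 4.075573, f(c) = 0.129222 > 0 → new bracket [1.740000, 4.075573]
step 2: c = 3.939467, f(c) = 0.015634 > 0 → new bracket [1.740000, 3.939467]
step 3: c = 3.923123, f(c) = 0.001915 > 0 → new bracket [1.740000, 3.923123]
step 4: c = 3.921123, f(c) = 0.000235 > 0 → new bracket [1.740000, 3.921123]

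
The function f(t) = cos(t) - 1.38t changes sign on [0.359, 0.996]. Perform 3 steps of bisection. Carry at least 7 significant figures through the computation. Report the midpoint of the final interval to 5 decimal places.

f(0.359000) = 0.440829, f(0.996000) = -0.830816 (opposite signs)
step 1: m = 0.677500, f(m) = -0.155808 < 0 → root in [0.359000, 0.677500]
step 2: m = 0.518250, f(m) = 0.153502 > 0 → root in [0.518250, 0.677500]
step 3: m = 0.597875, f(m) = 0.001466 > 0 → root in [0.597875, 0.677500]
Midpoint of [0.597875, 0.677500] = 0.637687

0.63769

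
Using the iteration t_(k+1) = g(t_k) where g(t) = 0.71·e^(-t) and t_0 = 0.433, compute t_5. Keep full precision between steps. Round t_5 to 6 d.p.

t_1 = g(0.433000) = 0.460478
t_2 = g(0.460478) = 0.447997
t_3 = g(0.447997) = 0.453624
t_4 = g(0.453624) = 0.451079
t_5 = g(0.451079) = 0.452228

0.452228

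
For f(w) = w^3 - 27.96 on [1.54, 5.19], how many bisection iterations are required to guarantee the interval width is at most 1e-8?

29

Initial width b − a = 5.19 − 1.54 = 3.650000.
After n steps the width is (b−a)/2^n; need (b−a)/2^n ≤ 1e-8.
So n ≥ log₂(3.650000/1e-8) = log₂(365000000.0000) ≈ 28.4433.
Hence n = 29.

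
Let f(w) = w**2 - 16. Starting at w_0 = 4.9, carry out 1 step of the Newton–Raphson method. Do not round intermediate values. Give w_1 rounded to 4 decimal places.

f'(w) = 2w
w_0 = 4.900000: f = 8.010000, f' = 9.800000 → w_1 = 4.900000 - (8.010000)/(9.800000) = 4.082653

4.0827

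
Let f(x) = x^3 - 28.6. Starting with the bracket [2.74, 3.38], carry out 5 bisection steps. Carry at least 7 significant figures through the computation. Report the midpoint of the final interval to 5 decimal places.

3.05000

f(2.740000) = -8.029176, f(3.380000) = 10.014472 (opposite signs)
step 1: m = 3.060000, f(m) = 0.052616 > 0 → root in [2.740000, 3.060000]
step 2: m = 2.900000, f(m) = -4.211000 < 0 → root in [2.900000, 3.060000]
step 3: m = 2.980000, f(m) = -2.136408 < 0 → root in [2.980000, 3.060000]
step 4: m = 3.020000, f(m) = -1.056392 < 0 → root in [3.020000, 3.060000]
step 5: m = 3.040000, f(m) = -0.505536 < 0 → root in [3.040000, 3.060000]
Midpoint of [3.040000, 3.060000] = 3.050000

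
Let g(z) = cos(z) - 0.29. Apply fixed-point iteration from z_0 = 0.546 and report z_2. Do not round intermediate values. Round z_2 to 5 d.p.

z_1 = g(0.546000) = 0.564608
z_2 = g(0.564608) = 0.554798

0.55480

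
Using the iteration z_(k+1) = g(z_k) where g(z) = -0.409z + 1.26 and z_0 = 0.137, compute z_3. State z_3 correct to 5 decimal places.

z_1 = g(0.137000) = 1.203967
z_2 = g(1.203967) = 0.767577
z_3 = g(0.767577) = 0.946061

0.94606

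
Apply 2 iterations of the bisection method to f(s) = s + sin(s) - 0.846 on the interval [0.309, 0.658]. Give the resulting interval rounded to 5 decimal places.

f(0.309000) = -0.232894, f(0.658000) = 0.423536 (opposite signs)
step 1: m = 0.483500, f(m) = 0.102381 > 0 → root in [0.309000, 0.483500]
step 2: m = 0.396250, f(m) = -0.063788 < 0 → root in [0.396250, 0.483500]

[0.39625, 0.48350]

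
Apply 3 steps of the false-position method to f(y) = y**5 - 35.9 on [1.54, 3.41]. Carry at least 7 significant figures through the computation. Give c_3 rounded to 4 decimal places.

f(1.540000) = -27.238291, f(3.410000) = 425.175340
step 1: c = 1.652586, f(c) = -23.574038 < 0 → new bracket [1.652586, 3.410000]
step 2: c = 1.744908, f(c) = -19.724310 < 0 → new bracket [1.744908, 3.410000]
step 3: c = 1.818729, f(c) = -16.000612 < 0 → new bracket [1.818729, 3.410000]

1.8187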